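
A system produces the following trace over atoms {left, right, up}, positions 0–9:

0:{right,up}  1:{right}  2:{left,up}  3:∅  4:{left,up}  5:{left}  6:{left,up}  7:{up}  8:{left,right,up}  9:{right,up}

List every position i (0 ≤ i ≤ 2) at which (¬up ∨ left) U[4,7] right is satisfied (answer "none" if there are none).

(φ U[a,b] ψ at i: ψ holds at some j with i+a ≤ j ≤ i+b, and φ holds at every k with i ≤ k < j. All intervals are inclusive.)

Evaluate at each i in [0,2]:
  i=0: ✗ (no rhs in [4,7])
  i=1: ✗ (lhs fails at k=7 before rhs at j=8)
  i=2: ✗ (lhs fails at k=7 before rhs at j=8)

none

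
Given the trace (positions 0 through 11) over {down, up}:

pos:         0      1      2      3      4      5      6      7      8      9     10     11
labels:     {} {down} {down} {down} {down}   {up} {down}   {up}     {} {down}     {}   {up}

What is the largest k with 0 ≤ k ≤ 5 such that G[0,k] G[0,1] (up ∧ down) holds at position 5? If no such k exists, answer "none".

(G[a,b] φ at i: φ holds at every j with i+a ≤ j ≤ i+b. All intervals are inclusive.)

none

G[0,1] (up ∧ down) must hold from j=5 onward; find where it first fails.
  j=5: fails → no k works.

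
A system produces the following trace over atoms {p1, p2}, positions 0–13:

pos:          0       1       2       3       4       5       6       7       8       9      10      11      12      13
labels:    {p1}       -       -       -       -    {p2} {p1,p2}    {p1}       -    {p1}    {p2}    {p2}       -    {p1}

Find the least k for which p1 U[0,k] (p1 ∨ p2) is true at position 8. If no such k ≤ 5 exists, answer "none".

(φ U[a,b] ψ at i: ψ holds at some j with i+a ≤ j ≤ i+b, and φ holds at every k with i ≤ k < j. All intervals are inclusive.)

none

Need earliest j ≥ 8 with (p1 ∨ p2), and p1 at every k in [8,j-1].
  j=8: rhs fails.
  j=9: rhs holds but lhs fails at k=8.
  j=10: rhs holds but lhs fails at k=8.
  j=11: rhs holds but lhs fails at k=8.
  j=12: rhs fails.
  j=13: rhs holds but lhs fails at k=8.
No witness within the range → none.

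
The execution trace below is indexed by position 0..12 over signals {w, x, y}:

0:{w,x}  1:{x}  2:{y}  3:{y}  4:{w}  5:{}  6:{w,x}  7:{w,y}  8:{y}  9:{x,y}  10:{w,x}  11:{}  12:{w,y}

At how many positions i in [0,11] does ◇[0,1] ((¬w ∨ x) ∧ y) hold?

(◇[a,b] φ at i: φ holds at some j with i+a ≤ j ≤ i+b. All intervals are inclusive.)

Evaluate at each i in [0,11]:
  i=0: ✗ (none in [0,1])
  i=1: ✓ (witness j=2)
  i=2: ✓ (witness j=2)
  i=3: ✓ (witness j=3)
  i=4: ✗ (none in [4,5])
  i=5: ✗ (none in [5,6])
  i=6: ✗ (none in [6,7])
  i=7: ✓ (witness j=8)
  i=8: ✓ (witness j=8)
  i=9: ✓ (witness j=9)
  i=10: ✗ (none in [10,11])
  i=11: ✗ (none in [11,12])
Positions where it holds: {1, 2, 3, 7, 8, 9} → 6.

6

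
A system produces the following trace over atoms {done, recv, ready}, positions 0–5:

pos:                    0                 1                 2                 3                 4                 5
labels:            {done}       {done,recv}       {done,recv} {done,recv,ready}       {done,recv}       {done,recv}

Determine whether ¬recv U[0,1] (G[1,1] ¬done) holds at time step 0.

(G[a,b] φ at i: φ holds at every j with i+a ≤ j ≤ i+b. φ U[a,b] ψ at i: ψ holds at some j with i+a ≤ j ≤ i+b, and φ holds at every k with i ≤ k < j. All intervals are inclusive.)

False

Need some j in [0,1] with G[1,1] ¬done, and ¬recv at every k in [0,j-1].
  j=0: G[1,1] ¬done — fails at 1.
  j=1: G[1,1] ¬done — fails at 2.
No j in the window works → until fails.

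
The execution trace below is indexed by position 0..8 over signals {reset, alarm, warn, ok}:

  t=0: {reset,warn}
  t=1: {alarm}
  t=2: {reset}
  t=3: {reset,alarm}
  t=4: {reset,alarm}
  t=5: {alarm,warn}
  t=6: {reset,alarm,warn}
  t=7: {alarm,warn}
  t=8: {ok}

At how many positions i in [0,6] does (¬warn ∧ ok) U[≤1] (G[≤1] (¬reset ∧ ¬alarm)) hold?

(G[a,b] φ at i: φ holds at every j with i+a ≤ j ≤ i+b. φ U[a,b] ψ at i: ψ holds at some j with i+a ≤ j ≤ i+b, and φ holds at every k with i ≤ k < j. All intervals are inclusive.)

0

Evaluate at each i in [0,6]:
  i=0: ✗ (no rhs in [0,1])
  i=1: ✗ (no rhs in [1,2])
  i=2: ✗ (no rhs in [2,3])
  i=3: ✗ (no rhs in [3,4])
  i=4: ✗ (no rhs in [4,5])
  i=5: ✗ (no rhs in [5,6])
  i=6: ✗ (no rhs in [6,7])
Positions where it holds: {} → 0.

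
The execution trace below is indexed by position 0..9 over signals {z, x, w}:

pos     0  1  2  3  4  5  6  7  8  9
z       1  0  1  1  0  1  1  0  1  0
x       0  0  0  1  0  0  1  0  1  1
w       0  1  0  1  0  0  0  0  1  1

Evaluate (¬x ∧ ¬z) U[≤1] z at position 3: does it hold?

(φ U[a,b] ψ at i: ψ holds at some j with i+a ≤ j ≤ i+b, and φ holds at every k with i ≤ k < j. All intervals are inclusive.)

True

Need some j in [3,4] with z, and (¬x ∧ ¬z) at every k in [3,j-1].
  j=3: z holds; no prefix to check → satisfied.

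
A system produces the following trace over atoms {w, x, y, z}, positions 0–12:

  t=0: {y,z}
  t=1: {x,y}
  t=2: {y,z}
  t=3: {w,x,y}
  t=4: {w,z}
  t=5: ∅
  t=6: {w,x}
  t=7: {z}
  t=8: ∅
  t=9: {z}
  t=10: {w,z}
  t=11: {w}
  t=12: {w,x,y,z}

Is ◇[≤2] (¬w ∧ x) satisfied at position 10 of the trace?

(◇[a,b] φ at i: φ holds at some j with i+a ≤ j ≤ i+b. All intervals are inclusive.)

No

Check (¬w ∧ x) at each j in [10,12]:
  j=10: false
  j=11: false
  j=12: false
No position in the window satisfies it → formula fails.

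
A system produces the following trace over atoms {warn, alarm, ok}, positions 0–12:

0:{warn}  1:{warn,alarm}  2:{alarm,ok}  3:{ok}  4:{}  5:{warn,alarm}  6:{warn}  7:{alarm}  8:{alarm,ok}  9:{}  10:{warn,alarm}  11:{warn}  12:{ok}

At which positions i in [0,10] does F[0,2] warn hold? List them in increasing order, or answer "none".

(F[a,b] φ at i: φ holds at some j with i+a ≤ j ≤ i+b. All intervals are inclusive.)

0, 1, 3, 4, 5, 6, 8, 9, 10

Evaluate at each i in [0,10]:
  i=0: ✓ (witness j=0)
  i=1: ✓ (witness j=1)
  i=2: ✗ (none in [2,4])
  i=3: ✓ (witness j=5)
  i=4: ✓ (witness j=5)
  i=5: ✓ (witness j=5)
  i=6: ✓ (witness j=6)
  i=7: ✗ (none in [7,9])
  i=8: ✓ (witness j=10)
  i=9: ✓ (witness j=10)
  i=10: ✓ (witness j=10)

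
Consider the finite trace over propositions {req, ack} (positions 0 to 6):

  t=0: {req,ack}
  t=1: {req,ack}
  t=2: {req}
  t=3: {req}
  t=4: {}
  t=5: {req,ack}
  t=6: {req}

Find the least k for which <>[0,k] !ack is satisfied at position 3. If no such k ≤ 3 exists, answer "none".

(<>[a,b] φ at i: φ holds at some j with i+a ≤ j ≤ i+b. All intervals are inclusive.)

0

Scan j = 3,4,… for !ack:
  j=3: holds
First hit at j=3, so smallest k = 3-3 = 0.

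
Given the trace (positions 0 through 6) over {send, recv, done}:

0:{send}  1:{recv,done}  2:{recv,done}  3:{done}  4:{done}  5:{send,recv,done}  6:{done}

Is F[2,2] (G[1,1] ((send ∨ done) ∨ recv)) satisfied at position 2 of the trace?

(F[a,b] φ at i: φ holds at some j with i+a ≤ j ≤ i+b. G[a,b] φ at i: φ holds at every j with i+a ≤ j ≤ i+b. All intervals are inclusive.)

Yes

Check G[1,1] ((send ∨ done) ∨ recv) at each j in [4,4]:
  j=4: holds on [5,5]
Found at j=4 → formula holds.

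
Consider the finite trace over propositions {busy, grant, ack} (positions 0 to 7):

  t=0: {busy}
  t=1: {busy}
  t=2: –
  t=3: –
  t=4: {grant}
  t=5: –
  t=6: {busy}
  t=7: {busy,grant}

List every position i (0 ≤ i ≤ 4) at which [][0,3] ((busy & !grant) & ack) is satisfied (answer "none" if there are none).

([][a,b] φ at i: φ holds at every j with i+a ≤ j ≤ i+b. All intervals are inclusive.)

Evaluate at each i in [0,4]:
  i=0: ✗ (fails at j=0)
  i=1: ✗ (fails at j=1)
  i=2: ✗ (fails at j=2)
  i=3: ✗ (fails at j=3)
  i=4: ✗ (fails at j=4)

none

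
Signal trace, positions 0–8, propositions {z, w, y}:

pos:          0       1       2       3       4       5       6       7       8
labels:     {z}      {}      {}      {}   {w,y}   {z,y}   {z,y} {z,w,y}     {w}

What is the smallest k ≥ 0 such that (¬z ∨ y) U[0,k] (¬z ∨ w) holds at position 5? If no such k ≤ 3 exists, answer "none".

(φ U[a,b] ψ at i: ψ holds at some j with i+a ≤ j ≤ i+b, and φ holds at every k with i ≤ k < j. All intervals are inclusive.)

2

Need earliest j ≥ 5 with (¬z ∨ w), and (¬z ∨ y) at every k in [5,j-1].
  j=5: rhs fails.
  j=6: rhs fails.
  j=7: rhs holds; lhs holds on [5,6]. k = 2.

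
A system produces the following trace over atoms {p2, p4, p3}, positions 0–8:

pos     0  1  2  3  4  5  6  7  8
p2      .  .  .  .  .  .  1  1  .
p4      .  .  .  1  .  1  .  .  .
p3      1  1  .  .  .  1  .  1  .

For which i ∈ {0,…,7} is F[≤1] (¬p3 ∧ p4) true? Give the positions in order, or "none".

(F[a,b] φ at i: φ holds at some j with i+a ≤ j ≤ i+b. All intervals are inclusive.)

2, 3

Evaluate at each i in [0,7]:
  i=0: ✗ (none in [0,1])
  i=1: ✗ (none in [1,2])
  i=2: ✓ (witness j=3)
  i=3: ✓ (witness j=3)
  i=4: ✗ (none in [4,5])
  i=5: ✗ (none in [5,6])
  i=6: ✗ (none in [6,7])
  i=7: ✗ (none in [7,8])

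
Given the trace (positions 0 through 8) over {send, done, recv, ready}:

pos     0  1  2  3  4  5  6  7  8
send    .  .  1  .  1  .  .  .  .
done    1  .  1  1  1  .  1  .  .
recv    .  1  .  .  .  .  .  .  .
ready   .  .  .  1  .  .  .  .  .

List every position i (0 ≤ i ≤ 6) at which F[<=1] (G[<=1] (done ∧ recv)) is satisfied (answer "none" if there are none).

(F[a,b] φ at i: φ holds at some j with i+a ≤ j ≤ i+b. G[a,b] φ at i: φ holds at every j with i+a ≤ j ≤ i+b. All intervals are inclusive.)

Evaluate at each i in [0,6]:
  i=0: ✗ (none in [0,1])
  i=1: ✗ (none in [1,2])
  i=2: ✗ (none in [2,3])
  i=3: ✗ (none in [3,4])
  i=4: ✗ (none in [4,5])
  i=5: ✗ (none in [5,6])
  i=6: ✗ (none in [6,7])

none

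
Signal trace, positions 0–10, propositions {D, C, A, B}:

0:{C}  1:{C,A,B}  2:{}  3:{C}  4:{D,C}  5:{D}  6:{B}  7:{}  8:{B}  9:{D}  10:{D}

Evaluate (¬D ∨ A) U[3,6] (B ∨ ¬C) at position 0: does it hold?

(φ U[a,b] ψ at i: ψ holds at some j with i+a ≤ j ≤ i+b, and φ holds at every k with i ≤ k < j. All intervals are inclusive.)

No

Need some j in [3,6] with (B ∨ ¬C), and (¬D ∨ A) at every k in [0,j-1].
  j=3: (B ∨ ¬C) false.
  j=4: (B ∨ ¬C) false.
  j=5: (B ∨ ¬C) holds, but (¬D ∨ A) fails at k=4 → not this j.
  j=6: (B ∨ ¬C) holds, but (¬D ∨ A) fails at k=4 → not this j.
No j in the window works → until fails.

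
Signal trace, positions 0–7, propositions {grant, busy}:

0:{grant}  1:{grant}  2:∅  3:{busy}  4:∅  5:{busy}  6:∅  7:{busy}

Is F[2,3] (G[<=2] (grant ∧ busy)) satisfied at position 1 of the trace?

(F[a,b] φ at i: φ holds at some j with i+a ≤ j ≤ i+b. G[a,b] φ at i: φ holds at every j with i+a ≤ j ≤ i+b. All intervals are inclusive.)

Does not hold

Check G[<=2] (grant ∧ busy) at each j in [3,4]:
  j=3: fails at 3
  j=4: fails at 4
No position in the window satisfies it → formula fails.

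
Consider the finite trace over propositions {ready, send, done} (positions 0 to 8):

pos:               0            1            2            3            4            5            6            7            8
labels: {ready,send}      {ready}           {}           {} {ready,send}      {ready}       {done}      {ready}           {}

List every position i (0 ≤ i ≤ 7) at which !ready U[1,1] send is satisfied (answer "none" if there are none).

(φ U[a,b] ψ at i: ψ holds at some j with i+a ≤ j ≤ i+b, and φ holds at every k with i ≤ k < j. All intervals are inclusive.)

3

Evaluate at each i in [0,7]:
  i=0: ✗ (no rhs in [1,1])
  i=1: ✗ (no rhs in [2,2])
  i=2: ✗ (no rhs in [3,3])
  i=3: ✓ (rhs at j=4; lhs holds on [3,3])
  i=4: ✗ (no rhs in [5,5])
  i=5: ✗ (no rhs in [6,6])
  i=6: ✗ (no rhs in [7,7])
  i=7: ✗ (no rhs in [8,8])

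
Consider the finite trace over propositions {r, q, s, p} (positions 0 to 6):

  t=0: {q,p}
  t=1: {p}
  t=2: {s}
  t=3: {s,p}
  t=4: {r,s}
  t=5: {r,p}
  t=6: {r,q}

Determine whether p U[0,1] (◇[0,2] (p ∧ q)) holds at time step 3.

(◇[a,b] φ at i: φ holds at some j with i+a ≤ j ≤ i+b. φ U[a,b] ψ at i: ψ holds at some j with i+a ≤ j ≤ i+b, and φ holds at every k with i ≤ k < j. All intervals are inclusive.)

Does not hold

Need some j in [3,4] with ◇[0,2] (p ∧ q), and p at every k in [3,j-1].
  j=3: ◇[0,2] (p ∧ q) — fails (none in [3,5]).
  j=4: ◇[0,2] (p ∧ q) — fails (none in [4,6]).
No j in the window works → until fails.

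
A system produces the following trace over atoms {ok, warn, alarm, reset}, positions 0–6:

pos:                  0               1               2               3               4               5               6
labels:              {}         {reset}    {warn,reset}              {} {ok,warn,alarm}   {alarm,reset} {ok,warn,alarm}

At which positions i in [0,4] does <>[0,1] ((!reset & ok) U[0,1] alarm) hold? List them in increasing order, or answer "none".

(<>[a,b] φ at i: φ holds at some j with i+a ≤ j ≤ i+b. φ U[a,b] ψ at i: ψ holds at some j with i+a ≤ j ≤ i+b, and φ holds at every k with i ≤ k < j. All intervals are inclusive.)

Evaluate at each i in [0,4]:
  i=0: ✗ (none in [0,1])
  i=1: ✗ (none in [1,2])
  i=2: ✗ (none in [2,3])
  i=3: ✓ (witness j=4)
  i=4: ✓ (witness j=4)

3, 4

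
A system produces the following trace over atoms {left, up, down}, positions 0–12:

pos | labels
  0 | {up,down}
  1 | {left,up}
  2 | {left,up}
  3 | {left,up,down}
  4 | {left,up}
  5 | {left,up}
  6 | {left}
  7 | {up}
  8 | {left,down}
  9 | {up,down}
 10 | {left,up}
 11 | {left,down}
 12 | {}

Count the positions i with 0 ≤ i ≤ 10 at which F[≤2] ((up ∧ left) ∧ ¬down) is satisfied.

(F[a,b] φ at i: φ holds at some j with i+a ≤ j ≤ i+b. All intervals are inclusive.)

9

Evaluate at each i in [0,10]:
  i=0: ✓ (witness j=1)
  i=1: ✓ (witness j=1)
  i=2: ✓ (witness j=2)
  i=3: ✓ (witness j=4)
  i=4: ✓ (witness j=4)
  i=5: ✓ (witness j=5)
  i=6: ✗ (none in [6,8])
  i=7: ✗ (none in [7,9])
  i=8: ✓ (witness j=10)
  i=9: ✓ (witness j=10)
  i=10: ✓ (witness j=10)
Positions where it holds: {0, 1, 2, 3, 4, 5, 8, 9, 10} → 9.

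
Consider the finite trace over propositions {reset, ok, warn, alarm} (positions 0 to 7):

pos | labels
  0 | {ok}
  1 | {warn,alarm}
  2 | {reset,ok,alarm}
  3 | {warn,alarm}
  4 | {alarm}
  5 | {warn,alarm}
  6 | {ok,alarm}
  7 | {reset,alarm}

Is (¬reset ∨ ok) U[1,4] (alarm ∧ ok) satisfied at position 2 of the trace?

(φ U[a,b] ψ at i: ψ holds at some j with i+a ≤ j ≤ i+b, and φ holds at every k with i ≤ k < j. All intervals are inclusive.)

Holds

Need some j in [3,6] with (alarm ∧ ok), and (¬reset ∨ ok) at every k in [2,j-1].
  j=3: (alarm ∧ ok) false.
  j=4: (alarm ∧ ok) false.
  j=5: (alarm ∧ ok) false.
  j=6: (alarm ∧ ok) holds; (¬reset ∨ ok) holds at every k in [2,5] → satisfied.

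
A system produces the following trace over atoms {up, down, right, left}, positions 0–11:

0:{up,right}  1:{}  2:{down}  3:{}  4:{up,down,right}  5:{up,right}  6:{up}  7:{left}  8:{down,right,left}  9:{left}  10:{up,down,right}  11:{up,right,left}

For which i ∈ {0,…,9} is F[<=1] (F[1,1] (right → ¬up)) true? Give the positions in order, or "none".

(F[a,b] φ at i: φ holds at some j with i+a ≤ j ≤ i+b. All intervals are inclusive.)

0, 1, 2, 4, 5, 6, 7, 8

Evaluate at each i in [0,9]:
  i=0: ✓ (witness j=0)
  i=1: ✓ (witness j=1)
  i=2: ✓ (witness j=2)
  i=3: ✗ (none in [3,4])
  i=4: ✓ (witness j=5)
  i=5: ✓ (witness j=5)
  i=6: ✓ (witness j=6)
  i=7: ✓ (witness j=7)
  i=8: ✓ (witness j=8)
  i=9: ✗ (none in [9,10])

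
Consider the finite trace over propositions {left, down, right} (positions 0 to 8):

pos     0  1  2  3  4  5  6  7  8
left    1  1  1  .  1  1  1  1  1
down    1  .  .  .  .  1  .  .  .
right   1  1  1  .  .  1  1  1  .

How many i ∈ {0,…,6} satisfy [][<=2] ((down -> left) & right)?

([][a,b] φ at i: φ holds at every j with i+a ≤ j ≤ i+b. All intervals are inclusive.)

Evaluate at each i in [0,6]:
  i=0: ✓ (all of [0,2])
  i=1: ✗ (fails at j=3)
  i=2: ✗ (fails at j=3)
  i=3: ✗ (fails at j=3)
  i=4: ✗ (fails at j=4)
  i=5: ✓ (all of [5,7])
  i=6: ✗ (fails at j=8)
Positions where it holds: {0, 5} → 2.

2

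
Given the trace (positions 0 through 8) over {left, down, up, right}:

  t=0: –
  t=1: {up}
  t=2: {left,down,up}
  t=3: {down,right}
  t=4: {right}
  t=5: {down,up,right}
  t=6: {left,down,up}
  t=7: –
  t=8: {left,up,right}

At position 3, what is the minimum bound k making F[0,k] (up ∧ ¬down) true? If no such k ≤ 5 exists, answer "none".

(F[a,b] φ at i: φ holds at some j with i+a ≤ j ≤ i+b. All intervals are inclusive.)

Scan j = 3,4,… for (up ∧ ¬down):
  j=3: fails
  j=4: fails
  j=5: fails
  j=6: fails
  j=7: fails
  j=8: holds
First hit at j=8, so smallest k = 8-3 = 5.

5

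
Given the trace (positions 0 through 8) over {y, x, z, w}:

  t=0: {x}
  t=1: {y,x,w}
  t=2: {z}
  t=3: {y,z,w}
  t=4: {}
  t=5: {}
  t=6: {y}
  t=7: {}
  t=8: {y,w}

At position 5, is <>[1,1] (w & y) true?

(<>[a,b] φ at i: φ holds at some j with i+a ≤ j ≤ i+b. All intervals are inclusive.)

Check (w & y) at each j in [6,6]:
  j=6: false
No position in the window satisfies it → formula fails.

False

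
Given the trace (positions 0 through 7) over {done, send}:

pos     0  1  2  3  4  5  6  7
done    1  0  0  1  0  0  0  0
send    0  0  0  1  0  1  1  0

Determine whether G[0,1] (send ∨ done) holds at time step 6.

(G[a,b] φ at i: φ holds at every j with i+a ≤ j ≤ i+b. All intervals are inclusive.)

Does not hold

Check (send ∨ done) at every j in [6,7]:
  j=6: true
  j=7: false
Fails at j=7 → formula fails.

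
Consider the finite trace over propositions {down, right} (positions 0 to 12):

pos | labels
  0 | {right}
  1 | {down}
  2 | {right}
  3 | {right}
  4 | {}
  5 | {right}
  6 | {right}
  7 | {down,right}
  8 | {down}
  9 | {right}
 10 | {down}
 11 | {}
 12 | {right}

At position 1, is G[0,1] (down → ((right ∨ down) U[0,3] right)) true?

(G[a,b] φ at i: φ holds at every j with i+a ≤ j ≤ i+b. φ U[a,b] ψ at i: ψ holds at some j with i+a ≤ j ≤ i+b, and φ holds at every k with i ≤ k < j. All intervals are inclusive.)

Yes

Check (down → ((right ∨ down) U[0,3] right)) at every j in [1,2]:
  j=1: antecedent true; consequent holds → ✓
  j=2: antecedent false → ✓
All positions satisfy it → formula holds.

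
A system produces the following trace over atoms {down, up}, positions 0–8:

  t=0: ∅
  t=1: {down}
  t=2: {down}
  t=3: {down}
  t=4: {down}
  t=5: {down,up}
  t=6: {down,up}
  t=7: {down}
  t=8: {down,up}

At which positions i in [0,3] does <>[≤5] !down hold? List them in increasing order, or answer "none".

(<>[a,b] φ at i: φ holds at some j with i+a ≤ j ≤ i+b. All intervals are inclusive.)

0

Evaluate at each i in [0,3]:
  i=0: ✓ (witness j=0)
  i=1: ✗ (none in [1,6])
  i=2: ✗ (none in [2,7])
  i=3: ✗ (none in [3,8])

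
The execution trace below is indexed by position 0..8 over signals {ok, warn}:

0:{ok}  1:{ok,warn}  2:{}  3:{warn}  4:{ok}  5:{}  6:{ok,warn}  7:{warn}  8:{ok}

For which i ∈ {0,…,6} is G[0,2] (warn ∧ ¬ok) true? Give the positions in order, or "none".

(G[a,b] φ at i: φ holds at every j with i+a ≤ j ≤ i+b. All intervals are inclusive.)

none

Evaluate at each i in [0,6]:
  i=0: ✗ (fails at j=0)
  i=1: ✗ (fails at j=1)
  i=2: ✗ (fails at j=2)
  i=3: ✗ (fails at j=4)
  i=4: ✗ (fails at j=4)
  i=5: ✗ (fails at j=5)
  i=6: ✗ (fails at j=6)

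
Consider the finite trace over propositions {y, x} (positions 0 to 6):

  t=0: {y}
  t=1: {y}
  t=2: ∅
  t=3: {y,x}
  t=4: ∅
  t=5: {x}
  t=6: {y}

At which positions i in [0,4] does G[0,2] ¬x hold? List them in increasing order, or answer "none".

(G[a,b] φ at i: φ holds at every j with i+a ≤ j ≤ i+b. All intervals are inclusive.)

0

Evaluate at each i in [0,4]:
  i=0: ✓ (all of [0,2])
  i=1: ✗ (fails at j=3)
  i=2: ✗ (fails at j=3)
  i=3: ✗ (fails at j=3)
  i=4: ✗ (fails at j=5)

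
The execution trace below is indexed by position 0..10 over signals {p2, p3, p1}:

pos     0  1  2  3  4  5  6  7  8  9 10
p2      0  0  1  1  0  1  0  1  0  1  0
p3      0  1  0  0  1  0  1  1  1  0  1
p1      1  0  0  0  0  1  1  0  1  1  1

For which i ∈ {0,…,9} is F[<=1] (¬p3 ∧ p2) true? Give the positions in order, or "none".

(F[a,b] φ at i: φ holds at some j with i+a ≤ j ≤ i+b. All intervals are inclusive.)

1, 2, 3, 4, 5, 8, 9

Evaluate at each i in [0,9]:
  i=0: ✗ (none in [0,1])
  i=1: ✓ (witness j=2)
  i=2: ✓ (witness j=2)
  i=3: ✓ (witness j=3)
  i=4: ✓ (witness j=5)
  i=5: ✓ (witness j=5)
  i=6: ✗ (none in [6,7])
  i=7: ✗ (none in [7,8])
  i=8: ✓ (witness j=9)
  i=9: ✓ (witness j=9)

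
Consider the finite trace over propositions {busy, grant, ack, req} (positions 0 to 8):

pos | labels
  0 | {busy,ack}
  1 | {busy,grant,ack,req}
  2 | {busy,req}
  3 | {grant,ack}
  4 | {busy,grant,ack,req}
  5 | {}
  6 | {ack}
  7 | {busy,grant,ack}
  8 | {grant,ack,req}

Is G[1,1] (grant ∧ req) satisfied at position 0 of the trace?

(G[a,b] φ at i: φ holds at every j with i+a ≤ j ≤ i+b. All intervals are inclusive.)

Check (grant ∧ req) at every j in [1,1]:
  j=1: true
All positions satisfy it → formula holds.

Holds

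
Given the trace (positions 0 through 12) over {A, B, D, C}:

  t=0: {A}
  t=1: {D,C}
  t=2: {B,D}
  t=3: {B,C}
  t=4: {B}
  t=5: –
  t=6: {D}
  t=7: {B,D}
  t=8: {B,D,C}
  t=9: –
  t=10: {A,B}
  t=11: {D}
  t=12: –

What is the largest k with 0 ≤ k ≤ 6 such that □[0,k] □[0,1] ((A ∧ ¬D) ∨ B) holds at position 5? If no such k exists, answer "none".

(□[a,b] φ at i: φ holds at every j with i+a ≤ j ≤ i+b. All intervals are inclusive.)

none

□[0,1] ((A ∧ ¬D) ∨ B) must hold from j=5 onward; find where it first fails.
  j=5: fails → no k works.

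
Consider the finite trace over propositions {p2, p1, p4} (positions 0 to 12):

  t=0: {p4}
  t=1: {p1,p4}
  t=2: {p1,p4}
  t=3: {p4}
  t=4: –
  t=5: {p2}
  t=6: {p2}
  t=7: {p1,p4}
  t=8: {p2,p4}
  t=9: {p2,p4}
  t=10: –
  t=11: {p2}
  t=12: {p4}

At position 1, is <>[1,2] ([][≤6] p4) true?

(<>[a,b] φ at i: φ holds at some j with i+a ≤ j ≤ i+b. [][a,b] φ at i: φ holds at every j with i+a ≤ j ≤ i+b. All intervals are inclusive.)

Check [][≤6] p4 at each j in [2,3]:
  j=2: fails at 4
  j=3: fails at 4
No position in the window satisfies it → formula fails.

False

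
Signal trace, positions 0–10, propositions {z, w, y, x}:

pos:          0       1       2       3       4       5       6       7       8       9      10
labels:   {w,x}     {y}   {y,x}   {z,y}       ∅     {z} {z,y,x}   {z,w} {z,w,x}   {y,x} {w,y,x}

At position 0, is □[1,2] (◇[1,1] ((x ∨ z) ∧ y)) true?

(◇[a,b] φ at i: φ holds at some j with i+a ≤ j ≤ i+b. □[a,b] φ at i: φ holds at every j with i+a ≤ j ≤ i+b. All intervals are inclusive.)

Holds

Check ◇[1,1] ((x ∨ z) ∧ y) at every j in [1,2]:
  j=1: holds (witness at 2)
  j=2: holds (witness at 3)
All positions satisfy it → formula holds.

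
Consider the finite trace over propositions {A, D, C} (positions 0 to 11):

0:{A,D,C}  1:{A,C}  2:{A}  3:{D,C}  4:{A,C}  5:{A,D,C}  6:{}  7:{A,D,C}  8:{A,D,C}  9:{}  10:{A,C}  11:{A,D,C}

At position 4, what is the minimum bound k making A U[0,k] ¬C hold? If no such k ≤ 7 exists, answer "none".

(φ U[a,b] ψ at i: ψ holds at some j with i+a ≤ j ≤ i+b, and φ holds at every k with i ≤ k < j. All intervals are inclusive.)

Need earliest j ≥ 4 with ¬C, and A at every k in [4,j-1].
  j=4: rhs fails.
  j=5: rhs fails.
  j=6: rhs holds; lhs holds on [4,5]. k = 2.

2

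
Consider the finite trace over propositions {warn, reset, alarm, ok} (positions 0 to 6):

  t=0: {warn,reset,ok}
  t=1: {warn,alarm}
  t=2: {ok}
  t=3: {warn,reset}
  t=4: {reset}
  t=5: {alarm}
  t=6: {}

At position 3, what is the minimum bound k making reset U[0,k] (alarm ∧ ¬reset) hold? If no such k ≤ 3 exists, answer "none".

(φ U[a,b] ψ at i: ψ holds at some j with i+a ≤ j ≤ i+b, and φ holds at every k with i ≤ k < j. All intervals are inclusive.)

Need earliest j ≥ 3 with (alarm ∧ ¬reset), and reset at every k in [3,j-1].
  j=3: rhs fails.
  j=4: rhs fails.
  j=5: rhs holds; lhs holds on [3,4]. k = 2.

2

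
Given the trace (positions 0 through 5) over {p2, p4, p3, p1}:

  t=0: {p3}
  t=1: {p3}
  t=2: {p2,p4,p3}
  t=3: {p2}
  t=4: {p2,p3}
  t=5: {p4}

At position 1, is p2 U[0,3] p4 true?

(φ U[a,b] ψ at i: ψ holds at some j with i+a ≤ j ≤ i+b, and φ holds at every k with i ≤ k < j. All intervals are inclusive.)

False

Need some j in [1,4] with p4, and p2 at every k in [1,j-1].
  j=1: p4 false.
  j=2: p4 holds, but p2 fails at k=1 → not this j.
  j=3: p4 false.
  j=4: p4 false.
No j in the window works → until fails.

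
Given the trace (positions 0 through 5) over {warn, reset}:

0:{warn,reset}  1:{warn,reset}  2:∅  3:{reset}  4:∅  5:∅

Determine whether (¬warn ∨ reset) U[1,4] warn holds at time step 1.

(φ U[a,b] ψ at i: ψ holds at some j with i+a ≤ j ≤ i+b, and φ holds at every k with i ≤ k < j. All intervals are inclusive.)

Does not hold

Need some j in [2,5] with warn, and (¬warn ∨ reset) at every k in [1,j-1].
  j=2: warn false.
  j=3: warn false.
  j=4: warn false.
  j=5: warn false.
No j in the window works → until fails.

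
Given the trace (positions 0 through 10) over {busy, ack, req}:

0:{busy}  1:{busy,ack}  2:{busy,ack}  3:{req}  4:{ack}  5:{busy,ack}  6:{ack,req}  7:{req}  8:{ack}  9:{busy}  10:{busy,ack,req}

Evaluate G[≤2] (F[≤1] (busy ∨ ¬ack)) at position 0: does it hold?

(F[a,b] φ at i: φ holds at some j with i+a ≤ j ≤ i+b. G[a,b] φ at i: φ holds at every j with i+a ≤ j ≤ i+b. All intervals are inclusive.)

Holds

Check F[≤1] (busy ∨ ¬ack) at every j in [0,2]:
  j=0: holds (witness at 0)
  j=1: holds (witness at 1)
  j=2: holds (witness at 2)
All positions satisfy it → formula holds.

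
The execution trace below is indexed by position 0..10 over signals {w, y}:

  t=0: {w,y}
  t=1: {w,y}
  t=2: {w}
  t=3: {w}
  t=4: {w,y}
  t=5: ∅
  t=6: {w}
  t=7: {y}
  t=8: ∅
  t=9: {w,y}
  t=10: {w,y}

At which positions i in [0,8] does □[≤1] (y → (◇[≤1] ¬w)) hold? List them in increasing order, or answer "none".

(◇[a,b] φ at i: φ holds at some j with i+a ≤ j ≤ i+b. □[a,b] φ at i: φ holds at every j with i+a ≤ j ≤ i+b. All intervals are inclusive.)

2, 3, 4, 5, 6, 7

Evaluate at each i in [0,8]:
  i=0: ✗ (fails at j=0)
  i=1: ✗ (fails at j=1)
  i=2: ✓ (all of [2,3])
  i=3: ✓ (all of [3,4])
  i=4: ✓ (all of [4,5])
  i=5: ✓ (all of [5,6])
  i=6: ✓ (all of [6,7])
  i=7: ✓ (all of [7,8])
  i=8: ✗ (fails at j=9)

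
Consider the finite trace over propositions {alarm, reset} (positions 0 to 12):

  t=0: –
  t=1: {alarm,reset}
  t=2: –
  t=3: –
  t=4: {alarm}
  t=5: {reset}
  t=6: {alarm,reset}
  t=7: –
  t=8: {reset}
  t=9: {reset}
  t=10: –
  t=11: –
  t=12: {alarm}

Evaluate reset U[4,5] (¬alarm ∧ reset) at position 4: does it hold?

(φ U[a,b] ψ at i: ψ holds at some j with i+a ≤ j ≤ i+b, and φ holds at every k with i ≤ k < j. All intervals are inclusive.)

Need some j in [8,9] with (¬alarm ∧ reset), and reset at every k in [4,j-1].
  j=8: (¬alarm ∧ reset) holds, but reset fails at k=4 → not this j.
  j=9: (¬alarm ∧ reset) holds, but reset fails at k=4 → not this j.
No j in the window works → until fails.

False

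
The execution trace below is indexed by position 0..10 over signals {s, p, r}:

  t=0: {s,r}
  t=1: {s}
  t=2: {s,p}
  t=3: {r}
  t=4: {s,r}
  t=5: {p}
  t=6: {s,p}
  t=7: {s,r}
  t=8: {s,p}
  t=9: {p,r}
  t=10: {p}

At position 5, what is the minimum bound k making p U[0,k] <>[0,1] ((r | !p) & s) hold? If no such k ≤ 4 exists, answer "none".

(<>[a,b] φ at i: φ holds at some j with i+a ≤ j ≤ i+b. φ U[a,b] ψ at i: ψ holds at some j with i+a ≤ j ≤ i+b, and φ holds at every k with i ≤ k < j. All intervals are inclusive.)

1

Need earliest j ≥ 5 with <>[0,1] ((r | !p) & s), and p at every k in [5,j-1].
  j=5: rhs fails.
  j=6: rhs holds; lhs holds on [5,5]. k = 1.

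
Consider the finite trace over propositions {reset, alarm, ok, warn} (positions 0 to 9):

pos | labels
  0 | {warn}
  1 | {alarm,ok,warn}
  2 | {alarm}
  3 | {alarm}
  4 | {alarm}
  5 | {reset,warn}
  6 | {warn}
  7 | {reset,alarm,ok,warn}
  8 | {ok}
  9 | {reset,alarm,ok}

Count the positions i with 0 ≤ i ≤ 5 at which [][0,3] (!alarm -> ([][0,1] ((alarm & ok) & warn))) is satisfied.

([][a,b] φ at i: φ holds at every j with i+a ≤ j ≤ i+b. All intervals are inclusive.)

1

Evaluate at each i in [0,5]:
  i=0: ✗ (fails at j=0)
  i=1: ✓ (all of [1,4])
  i=2: ✗ (fails at j=5)
  i=3: ✗ (fails at j=5)
  i=4: ✗ (fails at j=5)
  i=5: ✗ (fails at j=5)
Positions where it holds: {1} → 1.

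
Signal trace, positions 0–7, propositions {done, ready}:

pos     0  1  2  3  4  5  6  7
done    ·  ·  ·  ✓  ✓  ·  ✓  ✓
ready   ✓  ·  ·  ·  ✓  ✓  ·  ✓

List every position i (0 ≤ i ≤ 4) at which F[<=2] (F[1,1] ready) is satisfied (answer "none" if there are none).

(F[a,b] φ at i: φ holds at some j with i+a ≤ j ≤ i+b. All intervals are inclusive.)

Evaluate at each i in [0,4]:
  i=0: ✗ (none in [0,2])
  i=1: ✓ (witness j=3)
  i=2: ✓ (witness j=3)
  i=3: ✓ (witness j=3)
  i=4: ✓ (witness j=4)

1, 2, 3, 4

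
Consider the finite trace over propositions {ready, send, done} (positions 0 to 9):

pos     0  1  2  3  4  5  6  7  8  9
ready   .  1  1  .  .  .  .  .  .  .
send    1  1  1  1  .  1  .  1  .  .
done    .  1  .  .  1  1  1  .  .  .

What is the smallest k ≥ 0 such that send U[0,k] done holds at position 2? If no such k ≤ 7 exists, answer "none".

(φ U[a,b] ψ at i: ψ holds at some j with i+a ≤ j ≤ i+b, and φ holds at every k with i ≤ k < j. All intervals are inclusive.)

2

Need earliest j ≥ 2 with done, and send at every k in [2,j-1].
  j=2: rhs fails.
  j=3: rhs fails.
  j=4: rhs holds; lhs holds on [2,3]. k = 2.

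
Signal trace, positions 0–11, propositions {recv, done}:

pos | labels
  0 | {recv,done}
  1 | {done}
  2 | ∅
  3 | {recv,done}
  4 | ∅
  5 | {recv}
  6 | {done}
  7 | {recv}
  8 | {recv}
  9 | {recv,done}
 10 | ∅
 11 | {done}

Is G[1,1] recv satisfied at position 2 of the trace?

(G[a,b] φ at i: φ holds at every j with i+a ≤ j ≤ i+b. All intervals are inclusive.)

Check recv at every j in [3,3]:
  j=3: true
All positions satisfy it → formula holds.

True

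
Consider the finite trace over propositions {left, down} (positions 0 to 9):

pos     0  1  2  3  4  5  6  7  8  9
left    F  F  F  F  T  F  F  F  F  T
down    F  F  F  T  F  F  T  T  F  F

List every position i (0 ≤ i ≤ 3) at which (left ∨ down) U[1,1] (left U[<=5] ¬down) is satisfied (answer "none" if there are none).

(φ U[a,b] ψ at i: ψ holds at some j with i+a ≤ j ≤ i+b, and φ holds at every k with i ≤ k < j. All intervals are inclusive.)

3

Evaluate at each i in [0,3]:
  i=0: ✗ (lhs fails at k=0 before rhs at j=1)
  i=1: ✗ (lhs fails at k=1 before rhs at j=2)
  i=2: ✗ (no rhs in [3,3])
  i=3: ✓ (rhs at j=4; lhs holds on [3,3])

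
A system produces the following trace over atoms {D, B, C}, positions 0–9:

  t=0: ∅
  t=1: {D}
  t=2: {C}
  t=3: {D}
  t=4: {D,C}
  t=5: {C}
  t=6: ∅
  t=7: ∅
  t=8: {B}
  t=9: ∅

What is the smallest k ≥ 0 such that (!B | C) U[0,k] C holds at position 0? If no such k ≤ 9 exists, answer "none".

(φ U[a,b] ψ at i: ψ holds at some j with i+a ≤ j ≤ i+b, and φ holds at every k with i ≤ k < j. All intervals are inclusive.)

Need earliest j ≥ 0 with C, and (!B | C) at every k in [0,j-1].
  j=0: rhs fails.
  j=1: rhs fails.
  j=2: rhs holds; lhs holds on [0,1]. k = 2.

2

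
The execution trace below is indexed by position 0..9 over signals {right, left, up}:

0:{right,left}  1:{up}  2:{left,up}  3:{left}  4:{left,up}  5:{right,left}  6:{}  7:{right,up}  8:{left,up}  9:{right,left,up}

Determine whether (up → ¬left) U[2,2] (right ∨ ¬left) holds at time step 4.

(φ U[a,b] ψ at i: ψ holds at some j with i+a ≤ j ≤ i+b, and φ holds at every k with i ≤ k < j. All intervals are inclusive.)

No

Need some j in [6,6] with (right ∨ ¬left), and (up → ¬left) at every k in [4,j-1].
  j=6: (right ∨ ¬left) holds, but (up → ¬left) fails at k=4 → not this j.
No j in the window works → until fails.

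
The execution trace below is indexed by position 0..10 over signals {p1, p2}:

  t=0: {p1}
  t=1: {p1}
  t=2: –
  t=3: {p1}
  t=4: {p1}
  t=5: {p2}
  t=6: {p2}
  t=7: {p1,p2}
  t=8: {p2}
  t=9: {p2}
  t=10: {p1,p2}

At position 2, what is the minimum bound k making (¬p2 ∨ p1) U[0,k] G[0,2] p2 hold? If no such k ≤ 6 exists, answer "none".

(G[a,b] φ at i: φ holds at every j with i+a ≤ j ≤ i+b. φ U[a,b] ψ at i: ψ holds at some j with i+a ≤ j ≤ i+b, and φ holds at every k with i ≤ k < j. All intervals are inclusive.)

Need earliest j ≥ 2 with G[0,2] p2, and (¬p2 ∨ p1) at every k in [2,j-1].
  j=2: rhs fails.
  j=3: rhs fails.
  j=4: rhs fails.
  j=5: rhs holds; lhs holds on [2,4]. k = 3.

3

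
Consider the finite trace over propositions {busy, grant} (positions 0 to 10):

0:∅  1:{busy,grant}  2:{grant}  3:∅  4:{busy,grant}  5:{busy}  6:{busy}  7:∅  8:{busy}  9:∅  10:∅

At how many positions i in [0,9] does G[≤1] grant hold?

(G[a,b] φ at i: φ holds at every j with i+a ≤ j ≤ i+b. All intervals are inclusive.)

Evaluate at each i in [0,9]:
  i=0: ✗ (fails at j=0)
  i=1: ✓ (all of [1,2])
  i=2: ✗ (fails at j=3)
  i=3: ✗ (fails at j=3)
  i=4: ✗ (fails at j=5)
  i=5: ✗ (fails at j=5)
  i=6: ✗ (fails at j=6)
  i=7: ✗ (fails at j=7)
  i=8: ✗ (fails at j=8)
  i=9: ✗ (fails at j=9)
Positions where it holds: {1} → 1.

1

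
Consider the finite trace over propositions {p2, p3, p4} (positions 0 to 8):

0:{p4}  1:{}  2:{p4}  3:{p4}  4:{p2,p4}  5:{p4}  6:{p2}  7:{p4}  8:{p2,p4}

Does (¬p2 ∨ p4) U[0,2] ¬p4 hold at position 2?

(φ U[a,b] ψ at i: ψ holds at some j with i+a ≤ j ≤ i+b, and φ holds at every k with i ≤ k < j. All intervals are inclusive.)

Need some j in [2,4] with ¬p4, and (¬p2 ∨ p4) at every k in [2,j-1].
  j=2: ¬p4 false.
  j=3: ¬p4 false.
  j=4: ¬p4 false.
No j in the window works → until fails.

Does not hold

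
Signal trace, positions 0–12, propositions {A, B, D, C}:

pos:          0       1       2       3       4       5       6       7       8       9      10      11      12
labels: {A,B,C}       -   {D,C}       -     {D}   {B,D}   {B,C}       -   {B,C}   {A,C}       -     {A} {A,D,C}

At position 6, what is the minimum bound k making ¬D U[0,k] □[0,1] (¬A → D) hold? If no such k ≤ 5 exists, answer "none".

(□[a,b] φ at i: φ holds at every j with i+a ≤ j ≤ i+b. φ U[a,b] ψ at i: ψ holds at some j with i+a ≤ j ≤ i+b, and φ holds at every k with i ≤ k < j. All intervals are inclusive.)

5

Need earliest j ≥ 6 with □[0,1] (¬A → D), and ¬D at every k in [6,j-1].
  j=6: rhs fails.
  j=7: rhs fails.
  j=8: rhs fails.
  j=9: rhs fails.
  j=10: rhs fails.
  j=11: rhs holds; lhs holds on [6,10]. k = 5.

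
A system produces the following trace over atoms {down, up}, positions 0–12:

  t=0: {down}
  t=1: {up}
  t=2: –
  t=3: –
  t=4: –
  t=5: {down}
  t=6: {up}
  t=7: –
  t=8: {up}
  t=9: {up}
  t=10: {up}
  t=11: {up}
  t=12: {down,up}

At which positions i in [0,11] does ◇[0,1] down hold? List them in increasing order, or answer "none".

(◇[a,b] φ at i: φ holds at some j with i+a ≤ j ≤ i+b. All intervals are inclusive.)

0, 4, 5, 11

Evaluate at each i in [0,11]:
  i=0: ✓ (witness j=0)
  i=1: ✗ (none in [1,2])
  i=2: ✗ (none in [2,3])
  i=3: ✗ (none in [3,4])
  i=4: ✓ (witness j=5)
  i=5: ✓ (witness j=5)
  i=6: ✗ (none in [6,7])
  i=7: ✗ (none in [7,8])
  i=8: ✗ (none in [8,9])
  i=9: ✗ (none in [9,10])
  i=10: ✗ (none in [10,11])
  i=11: ✓ (witness j=12)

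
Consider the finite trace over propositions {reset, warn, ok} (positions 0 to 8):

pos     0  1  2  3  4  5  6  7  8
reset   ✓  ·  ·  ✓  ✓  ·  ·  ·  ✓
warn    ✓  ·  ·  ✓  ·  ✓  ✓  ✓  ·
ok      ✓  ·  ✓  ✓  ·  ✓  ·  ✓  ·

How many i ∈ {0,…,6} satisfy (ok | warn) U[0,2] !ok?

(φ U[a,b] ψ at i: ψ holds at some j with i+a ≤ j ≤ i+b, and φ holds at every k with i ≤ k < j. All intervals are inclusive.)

Evaluate at each i in [0,6]:
  i=0: ✓ (rhs at j=1; lhs holds on [0,0])
  i=1: ✓ (rhs at j=1)
  i=2: ✓ (rhs at j=4; lhs holds on [2,3])
  i=3: ✓ (rhs at j=4; lhs holds on [3,3])
  i=4: ✓ (rhs at j=4)
  i=5: ✓ (rhs at j=6; lhs holds on [5,5])
  i=6: ✓ (rhs at j=6)
Positions where it holds: {0, 1, 2, 3, 4, 5, 6} → 7.

7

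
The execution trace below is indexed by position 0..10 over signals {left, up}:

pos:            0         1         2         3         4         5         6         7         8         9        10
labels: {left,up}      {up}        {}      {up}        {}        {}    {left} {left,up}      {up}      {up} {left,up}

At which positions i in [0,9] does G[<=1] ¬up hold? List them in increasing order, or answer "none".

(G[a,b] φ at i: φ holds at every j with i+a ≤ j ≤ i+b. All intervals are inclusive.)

4, 5

Evaluate at each i in [0,9]:
  i=0: ✗ (fails at j=0)
  i=1: ✗ (fails at j=1)
  i=2: ✗ (fails at j=3)
  i=3: ✗ (fails at j=3)
  i=4: ✓ (all of [4,5])
  i=5: ✓ (all of [5,6])
  i=6: ✗ (fails at j=7)
  i=7: ✗ (fails at j=7)
  i=8: ✗ (fails at j=8)
  i=9: ✗ (fails at j=9)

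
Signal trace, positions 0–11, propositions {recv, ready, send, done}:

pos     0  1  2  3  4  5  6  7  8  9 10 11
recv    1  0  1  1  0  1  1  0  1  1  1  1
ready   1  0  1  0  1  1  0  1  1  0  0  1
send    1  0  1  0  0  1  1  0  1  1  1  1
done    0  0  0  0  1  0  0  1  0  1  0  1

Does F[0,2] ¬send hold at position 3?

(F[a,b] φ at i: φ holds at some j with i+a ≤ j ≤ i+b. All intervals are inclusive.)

Holds

Check ¬send at each j in [3,5]:
  j=3: true
  j=4: true
  j=5: false
Found at j=3 → formula holds.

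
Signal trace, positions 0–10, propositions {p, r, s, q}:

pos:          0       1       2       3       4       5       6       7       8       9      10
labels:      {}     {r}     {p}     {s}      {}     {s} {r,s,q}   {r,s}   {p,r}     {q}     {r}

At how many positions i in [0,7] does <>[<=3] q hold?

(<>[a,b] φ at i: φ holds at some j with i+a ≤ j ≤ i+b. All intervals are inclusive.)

Evaluate at each i in [0,7]:
  i=0: ✗ (none in [0,3])
  i=1: ✗ (none in [1,4])
  i=2: ✗ (none in [2,5])
  i=3: ✓ (witness j=6)
  i=4: ✓ (witness j=6)
  i=5: ✓ (witness j=6)
  i=6: ✓ (witness j=6)
  i=7: ✓ (witness j=9)
Positions where it holds: {3, 4, 5, 6, 7} → 5.

5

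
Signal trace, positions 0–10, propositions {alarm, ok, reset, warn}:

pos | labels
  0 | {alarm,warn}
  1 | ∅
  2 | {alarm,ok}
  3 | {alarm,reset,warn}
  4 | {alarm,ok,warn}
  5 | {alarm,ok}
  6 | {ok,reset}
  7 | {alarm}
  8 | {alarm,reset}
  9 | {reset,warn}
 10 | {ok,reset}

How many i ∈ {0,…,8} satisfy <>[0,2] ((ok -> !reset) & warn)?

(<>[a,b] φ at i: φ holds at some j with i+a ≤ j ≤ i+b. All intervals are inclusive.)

Evaluate at each i in [0,8]:
  i=0: ✓ (witness j=0)
  i=1: ✓ (witness j=3)
  i=2: ✓ (witness j=3)
  i=3: ✓ (witness j=3)
  i=4: ✓ (witness j=4)
  i=5: ✗ (none in [5,7])
  i=6: ✗ (none in [6,8])
  i=7: ✓ (witness j=9)
  i=8: ✓ (witness j=9)
Positions where it holds: {0, 1, 2, 3, 4, 7, 8} → 7.

7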